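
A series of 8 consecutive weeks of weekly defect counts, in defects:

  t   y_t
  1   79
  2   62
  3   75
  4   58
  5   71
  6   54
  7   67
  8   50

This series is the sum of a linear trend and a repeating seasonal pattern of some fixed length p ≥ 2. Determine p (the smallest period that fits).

First differences y_{t+1} − y_t: -17, 13, -17, 13, -17, 13, …
The difference pattern repeats every 2 terms and not for any smaller step, so p = 2.

2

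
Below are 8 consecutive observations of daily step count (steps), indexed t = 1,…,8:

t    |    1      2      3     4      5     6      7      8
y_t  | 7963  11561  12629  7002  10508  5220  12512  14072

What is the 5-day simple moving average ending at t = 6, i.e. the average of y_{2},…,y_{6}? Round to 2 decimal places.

9384.00

Sum of periods 2–6: 11561 + 12629 + 7002 + 10508 + 5220 = 46920
Divide by 5: 46920 / 5 = 9384.00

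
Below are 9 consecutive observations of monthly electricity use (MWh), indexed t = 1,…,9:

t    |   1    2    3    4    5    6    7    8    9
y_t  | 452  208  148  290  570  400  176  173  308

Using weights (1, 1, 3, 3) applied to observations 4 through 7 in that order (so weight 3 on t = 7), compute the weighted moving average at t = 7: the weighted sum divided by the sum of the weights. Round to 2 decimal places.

323.50

Weighted sum: 1·290 + 1·570 + 3·400 + 3·176 = 290 + 570 + 1200 + 528 = 2588
Weight total: 1 + 1 + 3 + 3 = 8
WMA = 2588 / 8 = 323.50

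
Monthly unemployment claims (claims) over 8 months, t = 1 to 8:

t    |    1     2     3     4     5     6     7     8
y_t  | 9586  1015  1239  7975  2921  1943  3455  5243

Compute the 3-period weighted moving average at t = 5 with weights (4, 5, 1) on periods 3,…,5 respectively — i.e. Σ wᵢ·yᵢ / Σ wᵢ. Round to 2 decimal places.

4775.20

Weighted sum: 4·1239 + 5·7975 + 1·2921 = 4956 + 39875 + 2921 = 47752
Weight total: 4 + 5 + 1 = 10
WMA = 47752 / 10 = 4775.20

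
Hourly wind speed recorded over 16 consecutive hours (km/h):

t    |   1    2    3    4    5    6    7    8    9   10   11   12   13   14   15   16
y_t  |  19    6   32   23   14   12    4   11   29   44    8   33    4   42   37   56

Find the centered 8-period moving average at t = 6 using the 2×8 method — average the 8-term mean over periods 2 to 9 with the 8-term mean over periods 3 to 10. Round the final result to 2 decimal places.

18.75

Sum over 2–9: 6 + 32 + 23 + 14 + 12 + 4 + 11 + 29 = 131
Sum over 3–10: 32 + 23 + 14 + 12 + 4 + 11 + 29 + 44 = 169
CMA at t=6 = (131 + 169) / (2·8) = 300 / 16 = 18.75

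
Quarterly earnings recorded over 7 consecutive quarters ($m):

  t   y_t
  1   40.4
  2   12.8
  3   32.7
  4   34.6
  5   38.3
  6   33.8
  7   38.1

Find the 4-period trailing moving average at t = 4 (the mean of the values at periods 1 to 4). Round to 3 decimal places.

Sum of periods 1–4: 40.4 + 12.8 + 32.7 + 34.6 = 120.5
Divide by 4: 120.5 / 4 = 30.125

30.125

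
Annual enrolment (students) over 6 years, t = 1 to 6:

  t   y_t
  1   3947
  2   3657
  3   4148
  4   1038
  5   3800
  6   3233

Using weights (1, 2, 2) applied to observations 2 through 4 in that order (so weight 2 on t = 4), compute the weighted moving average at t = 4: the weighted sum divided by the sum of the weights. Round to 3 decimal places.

2805.800

Weighted sum: 1·3657 + 2·4148 + 2·1038 = 3657 + 8296 + 2076 = 14029
Weight total: 1 + 2 + 2 = 5
WMA = 14029 / 5 = 2805.800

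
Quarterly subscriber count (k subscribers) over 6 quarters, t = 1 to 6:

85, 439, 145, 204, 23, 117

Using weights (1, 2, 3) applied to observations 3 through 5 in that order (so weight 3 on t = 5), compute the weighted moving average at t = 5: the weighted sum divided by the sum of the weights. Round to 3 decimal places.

Weighted sum: 1·145 + 2·204 + 3·23 = 145 + 408 + 69 = 622
Weight total: 1 + 2 + 3 = 6
WMA = 622 / 6 = 103.667

103.667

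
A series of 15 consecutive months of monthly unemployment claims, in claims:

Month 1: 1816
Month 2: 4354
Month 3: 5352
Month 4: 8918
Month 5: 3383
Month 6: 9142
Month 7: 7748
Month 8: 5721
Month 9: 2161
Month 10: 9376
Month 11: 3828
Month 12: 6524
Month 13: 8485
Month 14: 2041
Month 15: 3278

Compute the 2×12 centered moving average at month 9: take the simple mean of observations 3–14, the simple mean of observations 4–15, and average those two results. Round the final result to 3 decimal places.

5970.167

Sum over 3–14: 5352 + 8918 + 3383 + 9142 + 7748 + 5721 + 2161 + 9376 + 3828 + 6524 + 8485 + 2041 = 72679
Sum over 4–15: 8918 + 3383 + 9142 + 7748 + 5721 + 2161 + 9376 + 3828 + 6524 + 8485 + 2041 + 3278 = 70605
CMA at t=9 = (72679 + 70605) / (2·12) = 143284 / 24 = 5970.167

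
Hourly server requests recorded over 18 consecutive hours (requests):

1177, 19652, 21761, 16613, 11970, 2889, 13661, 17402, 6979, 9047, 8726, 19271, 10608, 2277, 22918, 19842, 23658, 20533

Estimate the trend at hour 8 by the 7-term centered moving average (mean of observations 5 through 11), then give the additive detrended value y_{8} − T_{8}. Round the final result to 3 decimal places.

7305.714

Trend T_8 = (11970 + 2889 + 13661 + 17402 + 6979 + 9047 + 8726) / 7 = 70674/7 = 10096.28571
Detrended value: 17402 − 10096.28571 = 7305.714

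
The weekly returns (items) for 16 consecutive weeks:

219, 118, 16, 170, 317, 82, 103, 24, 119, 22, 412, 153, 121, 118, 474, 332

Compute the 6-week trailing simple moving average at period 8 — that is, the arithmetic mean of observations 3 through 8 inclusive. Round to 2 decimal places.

118.67

Sum of periods 3–8: 16 + 170 + 317 + 82 + 103 + 24 = 712
Divide by 6: 712 / 6 = 118.67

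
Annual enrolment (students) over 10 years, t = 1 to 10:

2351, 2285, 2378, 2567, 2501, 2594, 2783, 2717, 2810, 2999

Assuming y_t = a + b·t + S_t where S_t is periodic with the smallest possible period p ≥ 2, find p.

3

First differences y_{t+1} − y_t: -66, 93, 189, -66, 93, 189, -66, 93, …
The difference pattern repeats every 3 terms and not for any smaller step, so p = 3.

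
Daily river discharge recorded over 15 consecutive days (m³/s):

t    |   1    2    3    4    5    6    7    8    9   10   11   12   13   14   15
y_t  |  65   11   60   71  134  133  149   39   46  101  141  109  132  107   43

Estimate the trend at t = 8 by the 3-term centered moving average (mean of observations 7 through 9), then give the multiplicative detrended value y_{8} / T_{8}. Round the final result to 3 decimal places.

Trend T_8 = (149 + 39 + 46) / 3 = 234/3 = 78.00000
Ratio to trend: 39 / 78.00000 = 0.500

0.500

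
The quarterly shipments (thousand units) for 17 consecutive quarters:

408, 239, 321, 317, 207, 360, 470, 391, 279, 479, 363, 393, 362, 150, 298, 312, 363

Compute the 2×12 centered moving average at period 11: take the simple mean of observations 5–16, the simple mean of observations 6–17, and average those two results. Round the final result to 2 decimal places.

Sum over 5–16: 207 + 360 + 470 + 391 + 279 + 479 + 363 + 393 + 362 + 150 + 298 + 312 = 4064
Sum over 6–17: 360 + 470 + 391 + 279 + 479 + 363 + 393 + 362 + 150 + 298 + 312 + 363 = 4220
CMA at t=11 = (4064 + 4220) / (2·12) = 8284 / 24 = 345.17

345.17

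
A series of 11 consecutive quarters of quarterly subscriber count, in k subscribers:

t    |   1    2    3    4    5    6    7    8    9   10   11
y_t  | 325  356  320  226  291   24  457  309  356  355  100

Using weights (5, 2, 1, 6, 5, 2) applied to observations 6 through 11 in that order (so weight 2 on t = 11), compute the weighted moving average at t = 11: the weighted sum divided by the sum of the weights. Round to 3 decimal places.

259.714

Weighted sum: 5·24 + 2·457 + 1·309 + 6·356 + 5·355 + 2·100 = 120 + 914 + 309 + 2136 + 1775 + 200 = 5454
Weight total: 5 + 2 + 1 + 6 + 5 + 2 = 21
WMA = 5454 / 21 = 259.714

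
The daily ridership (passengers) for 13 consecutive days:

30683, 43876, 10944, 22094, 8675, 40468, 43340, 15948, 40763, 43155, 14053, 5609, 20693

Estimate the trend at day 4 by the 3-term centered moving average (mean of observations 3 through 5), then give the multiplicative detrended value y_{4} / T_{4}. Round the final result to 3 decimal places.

1.589

Trend T_4 = (10944 + 22094 + 8675) / 3 = 41713/3 = 13904.33333
Ratio to trend: 22094 / 13904.33333 = 1.589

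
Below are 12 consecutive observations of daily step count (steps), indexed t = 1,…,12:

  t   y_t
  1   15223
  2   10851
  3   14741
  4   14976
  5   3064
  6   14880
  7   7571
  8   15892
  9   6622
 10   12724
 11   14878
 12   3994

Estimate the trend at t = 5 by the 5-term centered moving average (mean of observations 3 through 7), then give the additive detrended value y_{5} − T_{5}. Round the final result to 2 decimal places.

-7982.40

Trend T_5 = (14741 + 14976 + 3064 + 14880 + 7571) / 5 = 55232/5 = 11046.4000
Detrended value: 3064 − 11046.4000 = -7982.40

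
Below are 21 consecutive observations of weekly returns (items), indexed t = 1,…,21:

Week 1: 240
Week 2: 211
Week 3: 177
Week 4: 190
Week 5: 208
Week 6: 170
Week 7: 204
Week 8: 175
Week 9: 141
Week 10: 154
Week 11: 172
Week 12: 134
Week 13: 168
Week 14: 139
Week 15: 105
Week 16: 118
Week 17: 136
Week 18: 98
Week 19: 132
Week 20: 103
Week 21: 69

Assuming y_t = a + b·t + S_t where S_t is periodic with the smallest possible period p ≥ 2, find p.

First differences y_{t+1} − y_t: -29, -34, 13, 18, -38, 34, -29, -34, 13, 18, -38, 34, -29, -34, …
The difference pattern repeats every 6 terms and not for any smaller step, so p = 6.

6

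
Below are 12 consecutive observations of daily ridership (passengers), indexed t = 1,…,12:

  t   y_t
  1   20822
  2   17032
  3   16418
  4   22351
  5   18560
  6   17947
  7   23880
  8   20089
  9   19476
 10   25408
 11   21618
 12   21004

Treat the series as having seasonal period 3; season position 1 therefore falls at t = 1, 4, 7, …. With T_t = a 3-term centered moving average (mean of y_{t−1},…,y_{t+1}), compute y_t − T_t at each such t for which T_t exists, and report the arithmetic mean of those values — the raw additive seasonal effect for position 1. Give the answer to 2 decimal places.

Season position 1 occurs at t = 4, 7, 10 (where T_t is defined).
t=4: T_4 = 19109.6667; y_4 − T_4 = 22351 − 19109.6667 = 3241.3333
t=7: T_7 = 20638.6667; y_7 − T_7 = 23880 − 20638.6667 = 3241.3333
t=10: T_10 = 22167.3333; y_10 − T_10 = 25408 − 22167.3333 = 3240.6667
Mean deviation: (3241.3333 + 3241.3333 + 3240.6667) / 3 = 3241.11

3241.11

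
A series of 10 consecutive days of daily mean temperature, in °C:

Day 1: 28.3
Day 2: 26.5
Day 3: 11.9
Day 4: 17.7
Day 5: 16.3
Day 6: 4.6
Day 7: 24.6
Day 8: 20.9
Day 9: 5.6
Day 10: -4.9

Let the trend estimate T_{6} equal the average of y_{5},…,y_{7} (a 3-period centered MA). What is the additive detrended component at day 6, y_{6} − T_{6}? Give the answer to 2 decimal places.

-10.57

Trend T_6 = (16.3 + 4.6 + 24.6) / 3 = 45.5/3 = 15.1667
Detrended value: 4.6 − 15.1667 = -10.57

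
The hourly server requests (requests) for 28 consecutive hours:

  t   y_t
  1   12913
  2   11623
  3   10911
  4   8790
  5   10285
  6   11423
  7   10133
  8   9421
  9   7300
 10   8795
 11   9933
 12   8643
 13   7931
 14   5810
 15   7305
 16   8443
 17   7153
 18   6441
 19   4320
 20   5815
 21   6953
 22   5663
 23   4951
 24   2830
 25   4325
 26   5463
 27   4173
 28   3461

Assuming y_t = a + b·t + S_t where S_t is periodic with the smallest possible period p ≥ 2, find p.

5

First differences y_{t+1} − y_t: -1290, -712, -2121, 1495, 1138, -1290, -712, -2121, 1495, 1138, -1290, -712, …
The difference pattern repeats every 5 terms and not for any smaller step, so p = 5.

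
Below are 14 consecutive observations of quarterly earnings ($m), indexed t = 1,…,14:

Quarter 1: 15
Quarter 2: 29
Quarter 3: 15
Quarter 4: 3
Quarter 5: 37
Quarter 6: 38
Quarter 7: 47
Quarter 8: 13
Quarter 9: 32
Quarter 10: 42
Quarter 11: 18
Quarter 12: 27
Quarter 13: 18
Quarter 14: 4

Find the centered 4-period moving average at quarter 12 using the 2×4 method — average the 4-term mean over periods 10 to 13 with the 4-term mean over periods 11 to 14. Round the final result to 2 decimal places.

21.50

Sum over 10–13: 42 + 18 + 27 + 18 = 105
Sum over 11–14: 18 + 27 + 18 + 4 = 67
CMA at t=12 = (105 + 67) / (2·4) = 172 / 8 = 21.50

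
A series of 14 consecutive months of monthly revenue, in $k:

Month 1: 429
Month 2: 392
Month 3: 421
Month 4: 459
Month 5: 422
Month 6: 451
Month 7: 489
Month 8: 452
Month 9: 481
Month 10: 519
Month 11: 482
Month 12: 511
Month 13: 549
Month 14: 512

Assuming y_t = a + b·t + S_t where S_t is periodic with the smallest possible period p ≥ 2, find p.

3

First differences y_{t+1} − y_t: -37, 29, 38, -37, 29, 38, -37, 29, …
The difference pattern repeats every 3 terms and not for any smaller step, so p = 3.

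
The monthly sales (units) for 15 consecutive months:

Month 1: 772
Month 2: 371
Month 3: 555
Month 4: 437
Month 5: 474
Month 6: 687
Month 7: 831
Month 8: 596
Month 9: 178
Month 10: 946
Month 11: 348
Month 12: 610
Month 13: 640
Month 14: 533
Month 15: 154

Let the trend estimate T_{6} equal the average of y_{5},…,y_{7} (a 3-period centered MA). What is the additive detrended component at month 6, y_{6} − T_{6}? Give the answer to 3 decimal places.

23.000

Trend T_6 = (474 + 687 + 831) / 3 = 1992/3 = 664.00000
Detrended value: 687 − 664.00000 = 23.000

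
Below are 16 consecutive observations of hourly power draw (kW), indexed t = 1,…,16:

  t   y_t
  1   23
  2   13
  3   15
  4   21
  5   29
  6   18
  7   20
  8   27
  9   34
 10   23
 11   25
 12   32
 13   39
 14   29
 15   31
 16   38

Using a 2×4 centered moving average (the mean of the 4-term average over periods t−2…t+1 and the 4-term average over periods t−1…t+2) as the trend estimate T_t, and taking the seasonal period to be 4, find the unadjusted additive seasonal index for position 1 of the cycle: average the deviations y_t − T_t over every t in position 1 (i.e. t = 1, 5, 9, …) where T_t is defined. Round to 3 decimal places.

7.333

Season position 1 occurs at t = 5, 9, 13 (where T_t is defined).
t=5: T_5 = 21.37500; y_5 − T_5 = 29 − 21.37500 = 7.62500
t=9: T_9 = 26.62500; y_9 − T_9 = 34 − 26.62500 = 7.37500
t=13: T_13 = 32.00000; y_13 − T_13 = 39 − 32.00000 = 7.00000
Mean deviation: (7.62500 + 7.37500 + 7.00000) / 3 = 7.333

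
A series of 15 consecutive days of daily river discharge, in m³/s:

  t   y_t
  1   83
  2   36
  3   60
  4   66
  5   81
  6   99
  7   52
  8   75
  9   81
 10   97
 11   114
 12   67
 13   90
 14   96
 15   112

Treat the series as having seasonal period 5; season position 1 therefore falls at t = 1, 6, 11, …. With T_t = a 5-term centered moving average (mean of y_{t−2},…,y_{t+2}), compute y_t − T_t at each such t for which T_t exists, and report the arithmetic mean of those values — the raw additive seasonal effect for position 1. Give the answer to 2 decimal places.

24.30

Season position 1 occurs at t = 6, 11 (where T_t is defined).
t=6: T_6 = 74.6000; y_6 − T_6 = 99 − 74.6000 = 24.4000
t=11: T_11 = 89.8000; y_11 − T_11 = 114 − 89.8000 = 24.2000
Mean deviation: (24.4000 + 24.2000) / 2 = 24.30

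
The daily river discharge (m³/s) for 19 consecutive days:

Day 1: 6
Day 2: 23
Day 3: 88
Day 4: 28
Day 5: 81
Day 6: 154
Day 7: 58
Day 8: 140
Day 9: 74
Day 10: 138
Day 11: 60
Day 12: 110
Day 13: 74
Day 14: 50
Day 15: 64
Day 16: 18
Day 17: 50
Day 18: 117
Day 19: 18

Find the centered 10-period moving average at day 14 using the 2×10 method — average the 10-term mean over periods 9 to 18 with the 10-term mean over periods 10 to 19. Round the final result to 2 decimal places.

72.70

Sum over 9–18: 74 + 138 + 60 + 110 + 74 + 50 + 64 + 18 + 50 + 117 = 755
Sum over 10–19: 138 + 60 + 110 + 74 + 50 + 64 + 18 + 50 + 117 + 18 = 699
CMA at t=14 = (755 + 699) / (2·10) = 1454 / 20 = 72.70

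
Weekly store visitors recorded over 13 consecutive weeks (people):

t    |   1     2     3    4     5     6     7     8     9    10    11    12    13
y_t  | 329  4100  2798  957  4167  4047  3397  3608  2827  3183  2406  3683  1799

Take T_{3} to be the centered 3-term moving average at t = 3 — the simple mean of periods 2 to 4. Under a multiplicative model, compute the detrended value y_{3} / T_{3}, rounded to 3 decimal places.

Trend T_3 = (4100 + 2798 + 957) / 3 = 7855/3 = 2618.33333
Ratio to trend: 2798 / 2618.33333 = 1.069

1.069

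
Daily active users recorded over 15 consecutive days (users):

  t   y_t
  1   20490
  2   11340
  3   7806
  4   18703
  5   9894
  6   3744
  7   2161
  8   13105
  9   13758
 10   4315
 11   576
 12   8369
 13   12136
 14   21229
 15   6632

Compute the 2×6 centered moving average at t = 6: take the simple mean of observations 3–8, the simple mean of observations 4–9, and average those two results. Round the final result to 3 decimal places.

9731.500

Sum over 3–8: 7806 + 18703 + 9894 + 3744 + 2161 + 13105 = 55413
Sum over 4–9: 18703 + 9894 + 3744 + 2161 + 13105 + 13758 = 61365
CMA at t=6 = (55413 + 61365) / (2·6) = 116778 / 12 = 9731.500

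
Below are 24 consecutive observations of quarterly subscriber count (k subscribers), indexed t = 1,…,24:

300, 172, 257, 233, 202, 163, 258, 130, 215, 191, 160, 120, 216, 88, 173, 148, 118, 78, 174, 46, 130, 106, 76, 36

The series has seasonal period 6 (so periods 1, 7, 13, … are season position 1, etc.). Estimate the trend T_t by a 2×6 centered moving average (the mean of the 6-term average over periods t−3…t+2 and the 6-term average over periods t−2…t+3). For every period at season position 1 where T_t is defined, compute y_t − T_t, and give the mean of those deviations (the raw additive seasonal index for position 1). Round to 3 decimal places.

Season position 1 occurs at t = 7, 13, 19 (where T_t is defined).
t=7: T_7 = 196.66667; y_7 − T_7 = 258 − 196.66667 = 61.33333
t=13: T_13 = 154.41667; y_13 − T_13 = 216 − 154.41667 = 61.58333
t=19: T_19 = 112.16667; y_19 − T_19 = 174 − 112.16667 = 61.83333
Mean deviation: (61.33333 + 61.58333 + 61.83333) / 3 = 61.583

61.583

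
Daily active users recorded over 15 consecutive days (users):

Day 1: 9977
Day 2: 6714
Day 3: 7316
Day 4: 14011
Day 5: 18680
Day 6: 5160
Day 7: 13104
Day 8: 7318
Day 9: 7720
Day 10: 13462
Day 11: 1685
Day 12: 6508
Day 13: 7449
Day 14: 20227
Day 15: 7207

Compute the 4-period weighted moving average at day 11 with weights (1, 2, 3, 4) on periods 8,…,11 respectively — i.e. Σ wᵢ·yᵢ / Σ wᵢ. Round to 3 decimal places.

Weighted sum: 1·7318 + 2·7720 + 3·13462 + 4·1685 = 7318 + 15440 + 40386 + 6740 = 69884
Weight total: 1 + 2 + 3 + 4 = 10
WMA = 69884 / 10 = 6988.400

6988.400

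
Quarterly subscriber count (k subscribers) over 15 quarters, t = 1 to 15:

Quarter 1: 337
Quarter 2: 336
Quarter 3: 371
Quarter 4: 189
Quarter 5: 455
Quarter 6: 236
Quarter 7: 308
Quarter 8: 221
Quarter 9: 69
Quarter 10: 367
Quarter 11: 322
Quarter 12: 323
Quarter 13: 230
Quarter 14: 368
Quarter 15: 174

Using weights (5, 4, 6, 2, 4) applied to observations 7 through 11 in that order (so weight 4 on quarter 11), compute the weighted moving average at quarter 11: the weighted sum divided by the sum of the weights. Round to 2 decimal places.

231.43

Weighted sum: 5·308 + 4·221 + 6·69 + 2·367 + 4·322 = 1540 + 884 + 414 + 734 + 1288 = 4860
Weight total: 5 + 4 + 6 + 2 + 4 = 21
WMA = 4860 / 21 = 231.43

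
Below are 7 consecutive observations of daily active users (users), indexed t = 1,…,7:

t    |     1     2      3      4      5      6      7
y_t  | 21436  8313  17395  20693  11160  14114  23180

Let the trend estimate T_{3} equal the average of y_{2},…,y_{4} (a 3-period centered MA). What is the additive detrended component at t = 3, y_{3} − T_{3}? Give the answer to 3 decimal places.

Trend T_3 = (8313 + 17395 + 20693) / 3 = 46401/3 = 15467.00000
Detrended value: 17395 − 15467.00000 = 1928.000

1928.000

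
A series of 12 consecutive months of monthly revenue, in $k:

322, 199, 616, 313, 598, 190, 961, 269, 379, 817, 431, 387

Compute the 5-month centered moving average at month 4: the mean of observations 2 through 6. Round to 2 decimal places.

383.20

Sum of periods 2–6: 199 + 616 + 313 + 598 + 190 = 1916
Divide by 5: 1916 / 5 = 383.20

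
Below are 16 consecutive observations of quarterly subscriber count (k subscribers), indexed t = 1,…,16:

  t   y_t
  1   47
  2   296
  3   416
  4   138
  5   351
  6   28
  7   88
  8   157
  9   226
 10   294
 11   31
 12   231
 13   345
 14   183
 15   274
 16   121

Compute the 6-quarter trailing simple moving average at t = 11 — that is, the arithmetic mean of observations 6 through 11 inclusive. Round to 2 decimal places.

137.33

Sum of periods 6–11: 28 + 88 + 157 + 226 + 294 + 31 = 824
Divide by 6: 824 / 6 = 137.33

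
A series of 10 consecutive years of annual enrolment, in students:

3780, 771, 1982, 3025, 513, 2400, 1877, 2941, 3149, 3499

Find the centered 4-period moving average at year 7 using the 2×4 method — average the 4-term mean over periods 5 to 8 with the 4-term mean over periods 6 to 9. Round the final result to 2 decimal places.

2262.25

Sum over 5–8: 513 + 2400 + 1877 + 2941 = 7731
Sum over 6–9: 2400 + 1877 + 2941 + 3149 = 10367
CMA at t=7 = (7731 + 10367) / (2·4) = 18098 / 8 = 2262.25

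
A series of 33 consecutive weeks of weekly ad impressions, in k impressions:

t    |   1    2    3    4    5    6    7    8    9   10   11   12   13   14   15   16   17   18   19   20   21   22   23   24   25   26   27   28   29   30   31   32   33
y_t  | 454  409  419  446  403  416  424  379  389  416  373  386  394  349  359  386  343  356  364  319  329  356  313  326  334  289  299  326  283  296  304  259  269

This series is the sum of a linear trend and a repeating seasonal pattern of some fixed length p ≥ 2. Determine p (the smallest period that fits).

6

First differences y_{t+1} − y_t: -45, 10, 27, -43, 13, 8, -45, 10, 27, -43, 13, 8, -45, 10, …
The difference pattern repeats every 6 terms and not for any smaller step, so p = 6.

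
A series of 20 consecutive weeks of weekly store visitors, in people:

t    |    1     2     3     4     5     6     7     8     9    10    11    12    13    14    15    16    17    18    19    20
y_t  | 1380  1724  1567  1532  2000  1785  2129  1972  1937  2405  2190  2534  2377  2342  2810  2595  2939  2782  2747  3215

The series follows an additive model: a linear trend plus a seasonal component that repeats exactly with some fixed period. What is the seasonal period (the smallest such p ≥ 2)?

5

First differences y_{t+1} − y_t: 344, -157, -35, 468, -215, 344, -157, -35, 468, -215, 344, -157, …
The difference pattern repeats every 5 terms and not for any smaller step, so p = 5.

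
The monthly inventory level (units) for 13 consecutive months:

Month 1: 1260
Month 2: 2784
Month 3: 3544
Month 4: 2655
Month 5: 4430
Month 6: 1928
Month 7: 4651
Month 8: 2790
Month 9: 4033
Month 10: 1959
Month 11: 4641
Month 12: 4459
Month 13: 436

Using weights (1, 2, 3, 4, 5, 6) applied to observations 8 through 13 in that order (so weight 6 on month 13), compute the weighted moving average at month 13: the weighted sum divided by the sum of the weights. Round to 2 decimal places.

2867.05

Weighted sum: 1·2790 + 2·4033 + 3·1959 + 4·4641 + 5·4459 + 6·436 = 2790 + 8066 + 5877 + 18564 + 22295 + 2616 = 60208
Weight total: 1 + 2 + 3 + 4 + 5 + 6 = 21
WMA = 60208 / 21 = 2867.05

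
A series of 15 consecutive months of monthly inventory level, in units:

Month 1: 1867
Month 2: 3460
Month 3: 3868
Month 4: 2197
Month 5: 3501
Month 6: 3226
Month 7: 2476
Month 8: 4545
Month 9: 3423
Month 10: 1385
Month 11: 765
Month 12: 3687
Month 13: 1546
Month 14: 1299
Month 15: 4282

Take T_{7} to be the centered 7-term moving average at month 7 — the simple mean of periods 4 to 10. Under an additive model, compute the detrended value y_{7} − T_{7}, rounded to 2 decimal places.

Trend T_7 = (2197 + 3501 + 3226 + 2476 + 4545 + 3423 + 1385) / 7 = 20753/7 = 2964.7143
Detrended value: 2476 − 2964.7143 = -488.71

-488.71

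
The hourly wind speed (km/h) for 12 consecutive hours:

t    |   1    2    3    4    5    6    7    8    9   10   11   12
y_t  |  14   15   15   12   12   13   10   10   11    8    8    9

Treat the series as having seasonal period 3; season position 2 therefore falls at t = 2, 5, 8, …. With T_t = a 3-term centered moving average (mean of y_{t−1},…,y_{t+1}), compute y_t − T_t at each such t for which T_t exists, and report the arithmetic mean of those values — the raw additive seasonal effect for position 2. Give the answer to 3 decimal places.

-0.167

Season position 2 occurs at t = 2, 5, 8, 11 (where T_t is defined).
t=2: T_2 = 14.66667; y_2 − T_2 = 15 − 14.66667 = 0.33333
t=5: T_5 = 12.33333; y_5 − T_5 = 12 − 12.33333 = -0.33333
t=8: T_8 = 10.33333; y_8 − T_8 = 10 − 10.33333 = -0.33333
t=11: T_11 = 8.33333; y_11 − T_11 = 8 − 8.33333 = -0.33333
Mean deviation: (0.33333 + -0.33333 + -0.33333 + -0.33333) / 4 = -0.167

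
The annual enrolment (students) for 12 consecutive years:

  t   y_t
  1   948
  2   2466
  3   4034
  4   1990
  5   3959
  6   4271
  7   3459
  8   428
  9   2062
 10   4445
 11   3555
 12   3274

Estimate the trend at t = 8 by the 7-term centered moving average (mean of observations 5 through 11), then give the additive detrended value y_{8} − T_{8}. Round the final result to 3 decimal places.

-2740.429

Trend T_8 = (3959 + 4271 + 3459 + 428 + 2062 + 4445 + 3555) / 7 = 22179/7 = 3168.42857
Detrended value: 428 − 3168.42857 = -2740.429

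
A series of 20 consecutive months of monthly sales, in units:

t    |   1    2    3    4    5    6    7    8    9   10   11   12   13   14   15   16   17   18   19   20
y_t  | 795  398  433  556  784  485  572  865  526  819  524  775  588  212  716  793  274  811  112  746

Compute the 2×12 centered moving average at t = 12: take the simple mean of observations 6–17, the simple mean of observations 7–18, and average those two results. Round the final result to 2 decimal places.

Sum over 6–17: 485 + 572 + 865 + 526 + 819 + 524 + 775 + 588 + 212 + 716 + 793 + 274 = 7149
Sum over 7–18: 572 + 865 + 526 + 819 + 524 + 775 + 588 + 212 + 716 + 793 + 274 + 811 = 7475
CMA at t=12 = (7149 + 7475) / (2·12) = 14624 / 24 = 609.33

609.33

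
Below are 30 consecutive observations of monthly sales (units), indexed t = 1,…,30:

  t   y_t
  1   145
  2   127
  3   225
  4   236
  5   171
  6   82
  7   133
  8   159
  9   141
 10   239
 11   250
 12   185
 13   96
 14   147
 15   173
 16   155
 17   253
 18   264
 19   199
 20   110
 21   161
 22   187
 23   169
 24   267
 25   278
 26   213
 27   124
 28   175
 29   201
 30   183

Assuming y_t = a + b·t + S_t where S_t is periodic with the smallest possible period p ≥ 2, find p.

7

First differences y_{t+1} − y_t: -18, 98, 11, -65, -89, 51, 26, -18, 98, 11, -65, -89, 51, 26, -18, 98, …
The difference pattern repeats every 7 terms and not for any smaller step, so p = 7.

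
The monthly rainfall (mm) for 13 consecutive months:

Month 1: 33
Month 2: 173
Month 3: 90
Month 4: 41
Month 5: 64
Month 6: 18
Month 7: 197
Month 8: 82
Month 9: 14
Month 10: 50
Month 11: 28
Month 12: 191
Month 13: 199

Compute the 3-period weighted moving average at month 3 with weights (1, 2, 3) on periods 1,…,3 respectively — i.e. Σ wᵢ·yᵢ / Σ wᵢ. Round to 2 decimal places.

108.17

Weighted sum: 1·33 + 2·173 + 3·90 = 33 + 346 + 270 = 649
Weight total: 1 + 2 + 3 = 6
WMA = 649 / 6 = 108.17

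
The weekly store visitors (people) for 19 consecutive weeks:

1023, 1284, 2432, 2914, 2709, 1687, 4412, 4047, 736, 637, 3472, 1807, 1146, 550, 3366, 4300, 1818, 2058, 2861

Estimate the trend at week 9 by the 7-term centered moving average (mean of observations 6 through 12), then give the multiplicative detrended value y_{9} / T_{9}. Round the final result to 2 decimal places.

Trend T_9 = (1687 + 4412 + 4047 + 736 + 637 + 3472 + 1807) / 7 = 16798/7 = 2399.7143
Ratio to trend: 736 / 2399.7143 = 0.31

0.31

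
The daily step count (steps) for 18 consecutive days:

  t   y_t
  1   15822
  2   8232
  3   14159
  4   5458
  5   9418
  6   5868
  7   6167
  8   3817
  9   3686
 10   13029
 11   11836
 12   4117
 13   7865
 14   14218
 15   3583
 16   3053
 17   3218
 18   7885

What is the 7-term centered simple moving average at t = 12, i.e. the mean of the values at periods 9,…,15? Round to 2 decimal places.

Sum of periods 9–15: 3686 + 13029 + 11836 + 4117 + 7865 + 14218 + 3583 = 58334
Divide by 7: 58334 / 7 = 8333.43

8333.43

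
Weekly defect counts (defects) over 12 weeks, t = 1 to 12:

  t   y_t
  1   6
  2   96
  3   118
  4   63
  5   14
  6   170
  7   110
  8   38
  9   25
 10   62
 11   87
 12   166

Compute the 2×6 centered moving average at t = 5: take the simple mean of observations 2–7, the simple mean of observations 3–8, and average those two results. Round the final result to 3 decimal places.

Sum over 2–7: 96 + 118 + 63 + 14 + 170 + 110 = 571
Sum over 3–8: 118 + 63 + 14 + 170 + 110 + 38 = 513
CMA at t=5 = (571 + 513) / (2·6) = 1084 / 12 = 90.333

90.333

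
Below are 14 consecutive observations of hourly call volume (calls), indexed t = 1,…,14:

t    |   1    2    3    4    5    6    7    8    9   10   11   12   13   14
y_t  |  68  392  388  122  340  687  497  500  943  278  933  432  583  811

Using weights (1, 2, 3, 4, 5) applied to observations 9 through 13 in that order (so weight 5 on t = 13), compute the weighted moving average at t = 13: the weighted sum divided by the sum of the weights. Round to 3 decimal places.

596.067

Weighted sum: 1·943 + 2·278 + 3·933 + 4·432 + 5·583 = 943 + 556 + 2799 + 1728 + 2915 = 8941
Weight total: 1 + 2 + 3 + 4 + 5 = 15
WMA = 8941 / 15 = 596.067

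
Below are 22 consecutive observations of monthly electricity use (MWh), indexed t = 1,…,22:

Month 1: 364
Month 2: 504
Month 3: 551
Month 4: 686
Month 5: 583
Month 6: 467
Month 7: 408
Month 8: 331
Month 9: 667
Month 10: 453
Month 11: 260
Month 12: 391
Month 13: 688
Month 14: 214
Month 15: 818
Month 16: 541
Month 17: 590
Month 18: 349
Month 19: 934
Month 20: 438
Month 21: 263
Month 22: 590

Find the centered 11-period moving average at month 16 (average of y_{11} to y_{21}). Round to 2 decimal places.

Sum of periods 11–21: 260 + 391 + 688 + 214 + 818 + 541 + 590 + 349 + 934 + 438 + 263 = 5486
Divide by 11: 5486 / 11 = 498.73

498.73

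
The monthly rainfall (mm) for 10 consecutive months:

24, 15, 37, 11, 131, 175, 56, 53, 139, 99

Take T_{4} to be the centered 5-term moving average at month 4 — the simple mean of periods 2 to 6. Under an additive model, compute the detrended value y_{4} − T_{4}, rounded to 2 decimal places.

-62.80

Trend T_4 = (15 + 37 + 11 + 131 + 175) / 5 = 369/5 = 73.8000
Detrended value: 11 − 73.8000 = -62.80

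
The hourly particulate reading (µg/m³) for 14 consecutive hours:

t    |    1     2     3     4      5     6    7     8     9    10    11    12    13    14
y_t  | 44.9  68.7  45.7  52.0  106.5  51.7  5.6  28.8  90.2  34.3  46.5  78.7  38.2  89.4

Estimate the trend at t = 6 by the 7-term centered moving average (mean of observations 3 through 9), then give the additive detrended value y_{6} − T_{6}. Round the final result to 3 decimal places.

-2.657

Trend T_6 = (45.7 + 52.0 + 106.5 + 51.7 + 5.6 + 28.8 + 90.2) / 7 = 380.5/7 = 54.35714
Detrended value: 51.7 − 54.35714 = -2.657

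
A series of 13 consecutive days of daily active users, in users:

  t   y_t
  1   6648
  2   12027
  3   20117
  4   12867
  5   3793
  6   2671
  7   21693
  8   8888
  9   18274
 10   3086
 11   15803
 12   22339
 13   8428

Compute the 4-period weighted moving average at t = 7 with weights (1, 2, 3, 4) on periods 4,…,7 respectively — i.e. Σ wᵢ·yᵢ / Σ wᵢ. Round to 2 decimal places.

11523.80

Weighted sum: 1·12867 + 2·3793 + 3·2671 + 4·21693 = 12867 + 7586 + 8013 + 86772 = 115238
Weight total: 1 + 2 + 3 + 4 = 10
WMA = 115238 / 10 = 11523.80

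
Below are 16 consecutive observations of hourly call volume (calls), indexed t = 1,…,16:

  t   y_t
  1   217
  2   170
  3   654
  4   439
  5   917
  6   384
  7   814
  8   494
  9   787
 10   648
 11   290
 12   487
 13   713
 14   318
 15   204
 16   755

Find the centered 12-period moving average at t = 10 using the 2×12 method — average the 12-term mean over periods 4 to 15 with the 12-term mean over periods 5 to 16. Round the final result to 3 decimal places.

554.417

Sum over 4–15: 439 + 917 + 384 + 814 + 494 + 787 + 648 + 290 + 487 + 713 + 318 + 204 = 6495
Sum over 5–16: 917 + 384 + 814 + 494 + 787 + 648 + 290 + 487 + 713 + 318 + 204 + 755 = 6811
CMA at t=10 = (6495 + 6811) / (2·12) = 13306 / 24 = 554.417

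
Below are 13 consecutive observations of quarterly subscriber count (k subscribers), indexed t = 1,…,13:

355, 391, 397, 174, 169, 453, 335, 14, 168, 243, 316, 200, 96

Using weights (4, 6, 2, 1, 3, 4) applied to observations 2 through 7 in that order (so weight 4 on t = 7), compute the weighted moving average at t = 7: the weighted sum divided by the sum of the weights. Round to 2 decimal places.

Weighted sum: 4·391 + 6·397 + 2·174 + 1·169 + 3·453 + 4·335 = 1564 + 2382 + 348 + 169 + 1359 + 1340 = 7162
Weight total: 4 + 6 + 2 + 1 + 3 + 4 = 20
WMA = 7162 / 20 = 358.10

358.10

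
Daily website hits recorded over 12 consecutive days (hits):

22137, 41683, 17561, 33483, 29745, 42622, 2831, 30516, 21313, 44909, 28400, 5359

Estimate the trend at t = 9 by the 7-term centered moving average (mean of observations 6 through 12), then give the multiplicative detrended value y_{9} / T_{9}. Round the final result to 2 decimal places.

Trend T_9 = (42622 + 2831 + 30516 + 21313 + 44909 + 28400 + 5359) / 7 = 175950/7 = 25135.7143
Ratio to trend: 21313 / 25135.7143 = 0.85

0.85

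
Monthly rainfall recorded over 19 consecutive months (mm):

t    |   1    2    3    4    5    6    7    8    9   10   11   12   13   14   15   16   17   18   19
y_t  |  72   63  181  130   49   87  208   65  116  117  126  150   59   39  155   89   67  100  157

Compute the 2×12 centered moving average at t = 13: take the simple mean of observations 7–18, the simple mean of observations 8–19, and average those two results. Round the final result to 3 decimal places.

Sum over 7–18: 208 + 65 + 116 + 117 + 126 + 150 + 59 + 39 + 155 + 89 + 67 + 100 = 1291
Sum over 8–19: 65 + 116 + 117 + 126 + 150 + 59 + 39 + 155 + 89 + 67 + 100 + 157 = 1240
CMA at t=13 = (1291 + 1240) / (2·12) = 2531 / 24 = 105.458

105.458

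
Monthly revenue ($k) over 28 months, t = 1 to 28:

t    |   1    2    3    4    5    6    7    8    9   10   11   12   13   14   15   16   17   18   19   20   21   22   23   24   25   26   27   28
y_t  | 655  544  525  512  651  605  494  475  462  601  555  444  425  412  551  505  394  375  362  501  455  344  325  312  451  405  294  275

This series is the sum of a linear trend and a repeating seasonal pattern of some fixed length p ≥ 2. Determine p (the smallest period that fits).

5

First differences y_{t+1} − y_t: -111, -19, -13, 139, -46, -111, -19, -13, 139, -46, -111, -19, …
The difference pattern repeats every 5 terms and not for any smaller step, so p = 5.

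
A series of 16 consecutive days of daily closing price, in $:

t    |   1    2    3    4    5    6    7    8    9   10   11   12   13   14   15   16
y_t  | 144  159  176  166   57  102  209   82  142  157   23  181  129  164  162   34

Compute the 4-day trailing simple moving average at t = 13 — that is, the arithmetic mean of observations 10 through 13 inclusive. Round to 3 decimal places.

122.500

Sum of periods 10–13: 157 + 23 + 181 + 129 = 490
Divide by 4: 490 / 4 = 122.500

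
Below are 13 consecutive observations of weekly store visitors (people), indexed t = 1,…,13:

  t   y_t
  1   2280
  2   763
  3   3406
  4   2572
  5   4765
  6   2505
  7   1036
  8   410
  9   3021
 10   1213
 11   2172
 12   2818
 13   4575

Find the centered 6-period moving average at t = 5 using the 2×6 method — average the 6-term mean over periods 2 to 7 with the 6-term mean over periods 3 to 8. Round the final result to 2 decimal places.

Sum over 2–7: 763 + 3406 + 2572 + 4765 + 2505 + 1036 = 15047
Sum over 3–8: 3406 + 2572 + 4765 + 2505 + 1036 + 410 = 14694
CMA at t=5 = (15047 + 14694) / (2·6) = 29741 / 12 = 2478.42

2478.42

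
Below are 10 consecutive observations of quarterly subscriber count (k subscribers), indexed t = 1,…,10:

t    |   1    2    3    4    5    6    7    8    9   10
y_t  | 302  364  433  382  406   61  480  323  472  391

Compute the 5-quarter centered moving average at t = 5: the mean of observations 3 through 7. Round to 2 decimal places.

352.40

Sum of periods 3–7: 433 + 382 + 406 + 61 + 480 = 1762
Divide by 5: 1762 / 5 = 352.40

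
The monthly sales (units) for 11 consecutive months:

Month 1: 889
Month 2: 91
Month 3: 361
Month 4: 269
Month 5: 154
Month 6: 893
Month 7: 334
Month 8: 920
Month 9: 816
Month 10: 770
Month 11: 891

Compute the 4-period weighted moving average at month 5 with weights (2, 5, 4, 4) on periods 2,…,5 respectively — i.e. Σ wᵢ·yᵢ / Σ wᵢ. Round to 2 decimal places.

245.27

Weighted sum: 2·91 + 5·361 + 4·269 + 4·154 = 182 + 1805 + 1076 + 616 = 3679
Weight total: 2 + 5 + 4 + 4 = 15
WMA = 3679 / 15 = 245.27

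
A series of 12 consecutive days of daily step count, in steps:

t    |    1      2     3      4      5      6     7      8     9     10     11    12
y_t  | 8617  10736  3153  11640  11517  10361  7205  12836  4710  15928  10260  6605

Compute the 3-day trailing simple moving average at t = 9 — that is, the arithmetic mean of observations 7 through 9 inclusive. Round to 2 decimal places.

8250.33

Sum of periods 7–9: 7205 + 12836 + 4710 = 24751
Divide by 3: 24751 / 3 = 8250.33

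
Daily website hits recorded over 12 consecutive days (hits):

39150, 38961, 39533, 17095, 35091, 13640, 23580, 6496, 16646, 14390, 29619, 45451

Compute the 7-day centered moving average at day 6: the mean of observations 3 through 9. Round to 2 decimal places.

21725.86

Sum of periods 3–9: 39533 + 17095 + 35091 + 13640 + 23580 + 6496 + 16646 = 152081
Divide by 7: 152081 / 7 = 21725.86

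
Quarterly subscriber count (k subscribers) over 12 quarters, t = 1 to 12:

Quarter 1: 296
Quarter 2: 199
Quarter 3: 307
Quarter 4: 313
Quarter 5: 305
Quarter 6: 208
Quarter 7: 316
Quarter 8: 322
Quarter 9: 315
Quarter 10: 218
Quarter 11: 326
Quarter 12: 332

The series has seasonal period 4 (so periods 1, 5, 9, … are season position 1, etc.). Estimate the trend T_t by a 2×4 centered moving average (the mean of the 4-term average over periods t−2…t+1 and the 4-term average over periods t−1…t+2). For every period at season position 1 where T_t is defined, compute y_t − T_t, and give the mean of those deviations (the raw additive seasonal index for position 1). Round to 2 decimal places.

20.81

Season position 1 occurs at t = 5, 9 (where T_t is defined).
t=5: T_5 = 284.3750; y_5 − T_5 = 305 − 284.3750 = 20.6250
t=9: T_9 = 294.0000; y_9 − T_9 = 315 − 294.0000 = 21.0000
Mean deviation: (20.6250 + 21.0000) / 2 = 20.81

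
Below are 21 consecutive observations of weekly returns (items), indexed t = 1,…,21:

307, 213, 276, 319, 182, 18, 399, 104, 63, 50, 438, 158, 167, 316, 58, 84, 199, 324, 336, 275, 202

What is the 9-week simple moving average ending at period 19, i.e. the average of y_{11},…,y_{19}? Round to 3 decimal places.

Sum of periods 11–19: 438 + 158 + 167 + 316 + 58 + 84 + 199 + 324 + 336 = 2080
Divide by 9: 2080 / 9 = 231.111

231.111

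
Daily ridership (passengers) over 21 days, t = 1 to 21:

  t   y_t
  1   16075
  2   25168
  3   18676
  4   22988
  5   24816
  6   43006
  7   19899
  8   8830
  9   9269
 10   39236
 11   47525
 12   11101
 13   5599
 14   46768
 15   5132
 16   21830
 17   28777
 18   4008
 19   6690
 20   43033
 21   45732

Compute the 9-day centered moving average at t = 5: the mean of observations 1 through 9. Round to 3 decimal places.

20969.667

Sum of periods 1–9: 16075 + 25168 + 18676 + 22988 + 24816 + 43006 + 19899 + 8830 + 9269 = 188727
Divide by 9: 188727 / 9 = 20969.667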